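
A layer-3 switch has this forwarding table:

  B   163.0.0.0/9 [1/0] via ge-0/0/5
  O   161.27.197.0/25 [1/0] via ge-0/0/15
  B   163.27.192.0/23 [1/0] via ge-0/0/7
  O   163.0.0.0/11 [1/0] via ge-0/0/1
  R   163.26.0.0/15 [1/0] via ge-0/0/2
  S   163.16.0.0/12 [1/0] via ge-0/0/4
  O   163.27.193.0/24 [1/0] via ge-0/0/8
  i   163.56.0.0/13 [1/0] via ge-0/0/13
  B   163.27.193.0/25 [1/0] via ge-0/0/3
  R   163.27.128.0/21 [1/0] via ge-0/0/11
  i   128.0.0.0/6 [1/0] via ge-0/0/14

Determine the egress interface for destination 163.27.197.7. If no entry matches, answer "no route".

Routes whose prefix contains 163.27.197.7:
  163.0.0.0/9 (163.0.0.0 - 163.127.255.255) -> ge-0/0/5
  163.0.0.0/11 (163.0.0.0 - 163.31.255.255) -> ge-0/0/1
  163.16.0.0/12 (163.16.0.0 - 163.31.255.255) -> ge-0/0/4
  163.26.0.0/15 (163.26.0.0 - 163.27.255.255) -> ge-0/0/2
More-specific entries that do NOT match:
  161.27.197.0/25 (161.27.197.0 - 161.27.197.127) does not contain 163.27.197.7
  163.27.193.0/25 (163.27.193.0 - 163.27.193.127) does not contain 163.27.197.7
  163.27.193.0/24 (163.27.193.0 - 163.27.193.255) does not contain 163.27.197.7
  163.27.192.0/23 (163.27.192.0 - 163.27.193.255) does not contain 163.27.197.7
  163.27.128.0/21 (163.27.128.0 - 163.27.135.255) does not contain 163.27.197.7
Longest matching prefix is /15 -> interface ge-0/0/2.

ge-0/0/2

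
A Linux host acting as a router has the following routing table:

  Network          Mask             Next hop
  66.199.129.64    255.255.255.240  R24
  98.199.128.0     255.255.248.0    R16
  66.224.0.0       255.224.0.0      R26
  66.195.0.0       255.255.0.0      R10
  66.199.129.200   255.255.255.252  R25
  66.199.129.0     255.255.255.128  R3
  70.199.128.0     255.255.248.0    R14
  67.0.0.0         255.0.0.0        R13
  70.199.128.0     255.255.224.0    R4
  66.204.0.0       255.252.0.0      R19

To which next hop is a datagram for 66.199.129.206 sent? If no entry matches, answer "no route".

No entry's prefix contains 66.199.129.206; there is no default route.

no route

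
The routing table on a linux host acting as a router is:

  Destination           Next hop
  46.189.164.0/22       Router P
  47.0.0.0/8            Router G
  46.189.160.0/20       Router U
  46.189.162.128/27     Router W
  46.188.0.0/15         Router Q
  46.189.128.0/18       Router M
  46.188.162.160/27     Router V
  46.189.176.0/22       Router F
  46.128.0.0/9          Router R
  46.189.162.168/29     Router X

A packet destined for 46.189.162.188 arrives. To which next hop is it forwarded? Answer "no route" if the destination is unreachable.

Router U

Routes whose prefix contains 46.189.162.188:
  46.128.0.0/9 (46.128.0.0 - 46.255.255.255) -> Router R
  46.188.0.0/15 (46.188.0.0 - 46.189.255.255) -> Router Q
  46.189.128.0/18 (46.189.128.0 - 46.189.191.255) -> Router M
  46.189.160.0/20 (46.189.160.0 - 46.189.175.255) -> Router U
More-specific entries that do NOT match:
  46.189.162.168/29 (46.189.162.168 - 46.189.162.175) does not contain 46.189.162.188
  46.189.162.128/27 (46.189.162.128 - 46.189.162.159) does not contain 46.189.162.188
  46.188.162.160/27 (46.188.162.160 - 46.188.162.191) does not contain 46.189.162.188
  46.189.164.0/22 (46.189.164.0 - 46.189.167.255) does not contain 46.189.162.188
  46.189.176.0/22 (46.189.176.0 - 46.189.179.255) does not contain 46.189.162.188
Longest matching prefix is /20 -> next hop Router U.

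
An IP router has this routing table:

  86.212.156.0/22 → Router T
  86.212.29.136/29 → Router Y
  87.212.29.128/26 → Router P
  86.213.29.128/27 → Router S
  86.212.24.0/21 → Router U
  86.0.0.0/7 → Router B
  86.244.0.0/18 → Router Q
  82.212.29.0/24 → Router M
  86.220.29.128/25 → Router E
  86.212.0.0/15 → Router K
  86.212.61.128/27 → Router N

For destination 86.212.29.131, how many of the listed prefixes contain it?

3

Prefixes containing 86.212.29.131:
  86.0.0.0/7 (86.0.0.0 - 87.255.255.255)
  86.212.0.0/15 (86.212.0.0 - 86.213.255.255)
  86.212.24.0/21 (86.212.24.0 - 86.212.31.255)
Total matching entries: 3.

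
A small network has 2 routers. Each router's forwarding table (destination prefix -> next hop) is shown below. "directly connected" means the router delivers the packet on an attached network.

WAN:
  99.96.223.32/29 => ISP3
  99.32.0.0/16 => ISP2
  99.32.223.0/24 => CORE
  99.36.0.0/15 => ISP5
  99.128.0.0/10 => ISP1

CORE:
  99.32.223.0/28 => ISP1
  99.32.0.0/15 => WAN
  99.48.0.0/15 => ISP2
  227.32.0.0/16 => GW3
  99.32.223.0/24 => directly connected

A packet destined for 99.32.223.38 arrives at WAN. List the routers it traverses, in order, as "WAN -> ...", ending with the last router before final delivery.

WAN -> CORE

At WAN: longest match for 99.32.223.38 is 99.32.223.0/24 -> CORE
At CORE: longest match for 99.32.223.38 is 99.32.223.0/24 -> directly connected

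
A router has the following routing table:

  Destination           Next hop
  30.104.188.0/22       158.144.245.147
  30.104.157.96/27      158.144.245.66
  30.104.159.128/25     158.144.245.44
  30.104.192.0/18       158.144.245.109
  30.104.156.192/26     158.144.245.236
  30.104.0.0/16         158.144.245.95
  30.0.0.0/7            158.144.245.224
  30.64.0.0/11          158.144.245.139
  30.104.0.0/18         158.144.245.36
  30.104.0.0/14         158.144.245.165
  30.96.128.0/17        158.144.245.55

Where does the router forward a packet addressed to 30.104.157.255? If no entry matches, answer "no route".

158.144.245.95

Routes whose prefix contains 30.104.157.255:
  30.0.0.0/7 (30.0.0.0 - 31.255.255.255) -> 158.144.245.224
  30.104.0.0/14 (30.104.0.0 - 30.107.255.255) -> 158.144.245.165
  30.104.0.0/16 (30.104.0.0 - 30.104.255.255) -> 158.144.245.95
More-specific entries that do NOT match:
  30.104.157.96/27 (30.104.157.96 - 30.104.157.127) does not contain 30.104.157.255
  30.104.156.192/26 (30.104.156.192 - 30.104.156.255) does not contain 30.104.157.255
  30.104.159.128/25 (30.104.159.128 - 30.104.159.255) does not contain 30.104.157.255
  30.104.188.0/22 (30.104.188.0 - 30.104.191.255) does not contain 30.104.157.255
  30.104.192.0/18 (30.104.192.0 - 30.104.255.255) does not contain 30.104.157.255
  30.104.0.0/18 (30.104.0.0 - 30.104.63.255) does not contain 30.104.157.255
  30.96.128.0/17 (30.96.128.0 - 30.96.255.255) does not contain 30.104.157.255
Longest matching prefix is /16 -> next hop 158.144.245.95.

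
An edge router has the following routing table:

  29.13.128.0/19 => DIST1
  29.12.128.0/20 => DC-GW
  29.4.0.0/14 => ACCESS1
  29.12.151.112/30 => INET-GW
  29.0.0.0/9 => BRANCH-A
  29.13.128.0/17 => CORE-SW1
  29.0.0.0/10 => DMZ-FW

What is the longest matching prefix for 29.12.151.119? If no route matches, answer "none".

29.0.0.0/10

Entries matching 29.12.151.119:
  29.0.0.0/9 (29.0.0.0 - 29.127.255.255)
  29.0.0.0/10 (29.0.0.0 - 29.63.255.255)
Most specific is 29.0.0.0/10.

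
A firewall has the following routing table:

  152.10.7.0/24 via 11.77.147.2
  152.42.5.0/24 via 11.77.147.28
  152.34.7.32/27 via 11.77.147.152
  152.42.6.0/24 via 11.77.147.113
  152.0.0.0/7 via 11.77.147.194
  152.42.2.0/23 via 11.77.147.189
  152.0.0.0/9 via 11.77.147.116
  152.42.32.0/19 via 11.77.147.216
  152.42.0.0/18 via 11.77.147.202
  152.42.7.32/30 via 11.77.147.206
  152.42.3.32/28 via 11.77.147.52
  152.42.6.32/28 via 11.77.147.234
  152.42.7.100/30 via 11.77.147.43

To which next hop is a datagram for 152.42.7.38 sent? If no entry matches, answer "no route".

11.77.147.202

Routes whose prefix contains 152.42.7.38:
  152.0.0.0/7 (152.0.0.0 - 153.255.255.255) -> 11.77.147.194
  152.0.0.0/9 (152.0.0.0 - 152.127.255.255) -> 11.77.147.116
  152.42.0.0/18 (152.42.0.0 - 152.42.63.255) -> 11.77.147.202
More-specific entries that do NOT match:
  152.42.7.32/30 (152.42.7.32 - 152.42.7.35) does not contain 152.42.7.38
  152.42.7.100/30 (152.42.7.100 - 152.42.7.103) does not contain 152.42.7.38
  152.42.3.32/28 (152.42.3.32 - 152.42.3.47) does not contain 152.42.7.38
  152.42.6.32/28 (152.42.6.32 - 152.42.6.47) does not contain 152.42.7.38
  152.34.7.32/27 (152.34.7.32 - 152.34.7.63) does not contain 152.42.7.38
  152.10.7.0/24 (152.10.7.0 - 152.10.7.255) does not contain 152.42.7.38
  152.42.5.0/24 (152.42.5.0 - 152.42.5.255) does not contain 152.42.7.38
  152.42.6.0/24 (152.42.6.0 - 152.42.6.255) does not contain 152.42.7.38
  152.42.2.0/23 (152.42.2.0 - 152.42.3.255) does not contain 152.42.7.38
  152.42.32.0/19 (152.42.32.0 - 152.42.63.255) does not contain 152.42.7.38
Longest matching prefix is /18 -> next hop 11.77.147.202.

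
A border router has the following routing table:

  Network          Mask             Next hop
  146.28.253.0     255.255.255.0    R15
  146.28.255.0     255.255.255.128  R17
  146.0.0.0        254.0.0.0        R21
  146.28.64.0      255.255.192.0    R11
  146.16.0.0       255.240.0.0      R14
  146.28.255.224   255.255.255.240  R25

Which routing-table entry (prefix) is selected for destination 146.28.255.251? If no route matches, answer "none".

146.16.0.0/12

Entries matching 146.28.255.251:
  146.0.0.0/7 (146.0.0.0 - 147.255.255.255)
  146.16.0.0/12 (146.16.0.0 - 146.31.255.255)
Most specific is 146.16.0.0/12.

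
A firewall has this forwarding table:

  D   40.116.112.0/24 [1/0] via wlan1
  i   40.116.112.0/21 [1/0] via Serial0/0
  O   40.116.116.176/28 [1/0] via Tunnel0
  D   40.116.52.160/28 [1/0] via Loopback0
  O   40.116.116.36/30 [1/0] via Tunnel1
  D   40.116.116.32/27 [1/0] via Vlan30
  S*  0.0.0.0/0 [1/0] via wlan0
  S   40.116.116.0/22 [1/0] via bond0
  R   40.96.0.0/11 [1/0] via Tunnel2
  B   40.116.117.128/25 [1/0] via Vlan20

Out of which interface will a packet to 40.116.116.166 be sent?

bond0

Routes whose prefix contains 40.116.116.166:
  0.0.0.0/0 (default, matches everything) -> wlan0
  40.96.0.0/11 (40.96.0.0 - 40.127.255.255) -> Tunnel2
  40.116.112.0/21 (40.116.112.0 - 40.116.119.255) -> Serial0/0
  40.116.116.0/22 (40.116.116.0 - 40.116.119.255) -> bond0
More-specific entries that do NOT match:
  40.116.116.36/30 (40.116.116.36 - 40.116.116.39) does not contain 40.116.116.166
  40.116.116.176/28 (40.116.116.176 - 40.116.116.191) does not contain 40.116.116.166
  40.116.52.160/28 (40.116.52.160 - 40.116.52.175) does not contain 40.116.116.166
  40.116.116.32/27 (40.116.116.32 - 40.116.116.63) does not contain 40.116.116.166
  40.116.117.128/25 (40.116.117.128 - 40.116.117.255) does not contain 40.116.116.166
  40.116.112.0/24 (40.116.112.0 - 40.116.112.255) does not contain 40.116.116.166
Longest matching prefix is /22 -> interface bond0.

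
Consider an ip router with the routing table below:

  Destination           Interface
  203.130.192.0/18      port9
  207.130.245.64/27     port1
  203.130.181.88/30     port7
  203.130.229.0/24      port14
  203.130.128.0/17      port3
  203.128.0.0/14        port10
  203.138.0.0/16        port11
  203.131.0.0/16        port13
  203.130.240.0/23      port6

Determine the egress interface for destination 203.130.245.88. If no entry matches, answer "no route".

port9

Routes whose prefix contains 203.130.245.88:
  203.128.0.0/14 (203.128.0.0 - 203.131.255.255) -> port10
  203.130.128.0/17 (203.130.128.0 - 203.130.255.255) -> port3
  203.130.192.0/18 (203.130.192.0 - 203.130.255.255) -> port9
More-specific entries that do NOT match:
  203.130.181.88/30 (203.130.181.88 - 203.130.181.91) does not contain 203.130.245.88
  207.130.245.64/27 (207.130.245.64 - 207.130.245.95) does not contain 203.130.245.88
  203.130.229.0/24 (203.130.229.0 - 203.130.229.255) does not contain 203.130.245.88
  203.130.240.0/23 (203.130.240.0 - 203.130.241.255) does not contain 203.130.245.88
Longest matching prefix is /18 -> interface port9.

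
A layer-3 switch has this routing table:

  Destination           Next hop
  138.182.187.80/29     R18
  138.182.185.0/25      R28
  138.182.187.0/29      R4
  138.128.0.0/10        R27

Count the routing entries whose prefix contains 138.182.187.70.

1

Prefixes containing 138.182.187.70:
  138.128.0.0/10 (138.128.0.0 - 138.191.255.255)
Total matching entries: 1.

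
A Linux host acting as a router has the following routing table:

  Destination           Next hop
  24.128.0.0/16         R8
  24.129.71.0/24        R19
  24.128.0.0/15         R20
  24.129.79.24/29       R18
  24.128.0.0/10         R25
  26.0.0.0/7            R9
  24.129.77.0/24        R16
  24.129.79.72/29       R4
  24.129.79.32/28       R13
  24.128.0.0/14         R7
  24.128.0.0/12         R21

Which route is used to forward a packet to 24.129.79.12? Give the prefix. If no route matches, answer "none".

24.128.0.0/15

Entries matching 24.129.79.12:
  24.128.0.0/10 (24.128.0.0 - 24.191.255.255)
  24.128.0.0/12 (24.128.0.0 - 24.143.255.255)
  24.128.0.0/14 (24.128.0.0 - 24.131.255.255)
  24.128.0.0/15 (24.128.0.0 - 24.129.255.255)
Most specific is 24.128.0.0/15.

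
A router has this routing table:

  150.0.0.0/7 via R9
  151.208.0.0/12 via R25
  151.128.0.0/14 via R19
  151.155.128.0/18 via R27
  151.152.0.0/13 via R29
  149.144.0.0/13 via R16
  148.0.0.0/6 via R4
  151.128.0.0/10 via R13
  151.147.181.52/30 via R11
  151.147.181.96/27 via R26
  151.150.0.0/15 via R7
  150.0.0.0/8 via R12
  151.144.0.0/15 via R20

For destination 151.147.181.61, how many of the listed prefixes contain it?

3

Prefixes containing 151.147.181.61:
  148.0.0.0/6 (148.0.0.0 - 151.255.255.255)
  150.0.0.0/7 (150.0.0.0 - 151.255.255.255)
  151.128.0.0/10 (151.128.0.0 - 151.191.255.255)
Total matching entries: 3.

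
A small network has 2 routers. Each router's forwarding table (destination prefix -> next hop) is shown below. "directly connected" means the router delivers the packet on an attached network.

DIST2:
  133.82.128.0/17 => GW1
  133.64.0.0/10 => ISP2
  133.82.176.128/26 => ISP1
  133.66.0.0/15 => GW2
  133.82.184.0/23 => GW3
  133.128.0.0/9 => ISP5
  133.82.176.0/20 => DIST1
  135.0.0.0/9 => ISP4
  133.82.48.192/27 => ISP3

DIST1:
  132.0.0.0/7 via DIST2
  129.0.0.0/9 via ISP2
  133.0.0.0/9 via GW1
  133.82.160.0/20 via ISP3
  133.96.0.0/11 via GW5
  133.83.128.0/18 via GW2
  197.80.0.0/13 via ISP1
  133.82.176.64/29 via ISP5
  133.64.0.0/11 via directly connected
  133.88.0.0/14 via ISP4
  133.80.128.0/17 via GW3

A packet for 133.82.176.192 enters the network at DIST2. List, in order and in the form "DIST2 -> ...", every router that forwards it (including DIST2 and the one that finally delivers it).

At DIST2: longest match for 133.82.176.192 is 133.82.176.0/20 -> DIST1
At DIST1: longest match for 133.82.176.192 is 133.64.0.0/11 -> directly connected

DIST2 -> DIST1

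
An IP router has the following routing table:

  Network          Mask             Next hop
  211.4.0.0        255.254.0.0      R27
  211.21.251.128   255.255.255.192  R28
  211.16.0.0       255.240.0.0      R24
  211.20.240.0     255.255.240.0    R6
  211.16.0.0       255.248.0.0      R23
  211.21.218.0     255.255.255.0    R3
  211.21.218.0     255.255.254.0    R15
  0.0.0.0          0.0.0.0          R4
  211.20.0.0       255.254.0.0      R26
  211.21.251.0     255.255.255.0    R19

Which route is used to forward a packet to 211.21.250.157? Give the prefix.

Entries matching 211.21.250.157:
  0.0.0.0/0 (default, matches everything)
  211.16.0.0/12 (211.16.0.0 - 211.31.255.255)
  211.16.0.0/13 (211.16.0.0 - 211.23.255.255)
  211.20.0.0/15 (211.20.0.0 - 211.21.255.255)
Most specific is 211.20.0.0/15.

211.20.0.0/15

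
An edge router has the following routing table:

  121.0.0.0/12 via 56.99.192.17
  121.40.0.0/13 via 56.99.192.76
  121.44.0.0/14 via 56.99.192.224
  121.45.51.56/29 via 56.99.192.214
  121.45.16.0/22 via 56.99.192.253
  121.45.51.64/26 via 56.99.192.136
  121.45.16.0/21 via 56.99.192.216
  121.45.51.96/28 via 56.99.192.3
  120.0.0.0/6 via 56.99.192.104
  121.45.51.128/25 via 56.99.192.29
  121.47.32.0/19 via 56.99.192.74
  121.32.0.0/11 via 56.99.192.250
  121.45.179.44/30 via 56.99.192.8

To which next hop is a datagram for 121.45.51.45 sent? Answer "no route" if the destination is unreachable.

Routes whose prefix contains 121.45.51.45:
  120.0.0.0/6 (120.0.0.0 - 123.255.255.255) -> 56.99.192.104
  121.32.0.0/11 (121.32.0.0 - 121.63.255.255) -> 56.99.192.250
  121.40.0.0/13 (121.40.0.0 - 121.47.255.255) -> 56.99.192.76
  121.44.0.0/14 (121.44.0.0 - 121.47.255.255) -> 56.99.192.224
More-specific entries that do NOT match:
  121.45.179.44/30 (121.45.179.44 - 121.45.179.47) does not contain 121.45.51.45
  121.45.51.56/29 (121.45.51.56 - 121.45.51.63) does not contain 121.45.51.45
  121.45.51.96/28 (121.45.51.96 - 121.45.51.111) does not contain 121.45.51.45
  121.45.51.64/26 (121.45.51.64 - 121.45.51.127) does not contain 121.45.51.45
  121.45.51.128/25 (121.45.51.128 - 121.45.51.255) does not contain 121.45.51.45
  121.45.16.0/22 (121.45.16.0 - 121.45.19.255) does not contain 121.45.51.45
  121.45.16.0/21 (121.45.16.0 - 121.45.23.255) does not contain 121.45.51.45
  121.47.32.0/19 (121.47.32.0 - 121.47.63.255) does not contain 121.45.51.45
Longest matching prefix is /14 -> next hop 56.99.192.224.

56.99.192.224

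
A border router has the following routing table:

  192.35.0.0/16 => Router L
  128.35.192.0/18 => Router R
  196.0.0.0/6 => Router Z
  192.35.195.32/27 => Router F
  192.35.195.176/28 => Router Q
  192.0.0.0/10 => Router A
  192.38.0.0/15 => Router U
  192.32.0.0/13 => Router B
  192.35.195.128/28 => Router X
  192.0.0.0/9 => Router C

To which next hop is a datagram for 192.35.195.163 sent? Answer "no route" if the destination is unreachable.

Routes whose prefix contains 192.35.195.163:
  192.0.0.0/9 (192.0.0.0 - 192.127.255.255) -> Router C
  192.0.0.0/10 (192.0.0.0 - 192.63.255.255) -> Router A
  192.32.0.0/13 (192.32.0.0 - 192.39.255.255) -> Router B
  192.35.0.0/16 (192.35.0.0 - 192.35.255.255) -> Router L
More-specific entries that do NOT match:
  192.35.195.176/28 (192.35.195.176 - 192.35.195.191) does not contain 192.35.195.163
  192.35.195.128/28 (192.35.195.128 - 192.35.195.143) does not contain 192.35.195.163
  192.35.195.32/27 (192.35.195.32 - 192.35.195.63) does not contain 192.35.195.163
  128.35.192.0/18 (128.35.192.0 - 128.35.255.255) does not contain 192.35.195.163
Longest matching prefix is /16 -> next hop Router L.

Router L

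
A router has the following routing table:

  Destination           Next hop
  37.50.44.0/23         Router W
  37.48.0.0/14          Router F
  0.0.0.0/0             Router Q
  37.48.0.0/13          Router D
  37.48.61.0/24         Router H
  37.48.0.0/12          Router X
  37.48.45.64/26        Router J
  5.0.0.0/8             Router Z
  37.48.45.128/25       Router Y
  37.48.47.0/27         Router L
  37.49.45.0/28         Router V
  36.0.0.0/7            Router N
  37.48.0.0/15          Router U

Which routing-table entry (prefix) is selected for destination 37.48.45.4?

37.48.0.0/15

Entries matching 37.48.45.4:
  0.0.0.0/0 (default, matches everything)
  36.0.0.0/7 (36.0.0.0 - 37.255.255.255)
  37.48.0.0/12 (37.48.0.0 - 37.63.255.255)
  37.48.0.0/13 (37.48.0.0 - 37.55.255.255)
  37.48.0.0/14 (37.48.0.0 - 37.51.255.255)
  37.48.0.0/15 (37.48.0.0 - 37.49.255.255)
Most specific is 37.48.0.0/15.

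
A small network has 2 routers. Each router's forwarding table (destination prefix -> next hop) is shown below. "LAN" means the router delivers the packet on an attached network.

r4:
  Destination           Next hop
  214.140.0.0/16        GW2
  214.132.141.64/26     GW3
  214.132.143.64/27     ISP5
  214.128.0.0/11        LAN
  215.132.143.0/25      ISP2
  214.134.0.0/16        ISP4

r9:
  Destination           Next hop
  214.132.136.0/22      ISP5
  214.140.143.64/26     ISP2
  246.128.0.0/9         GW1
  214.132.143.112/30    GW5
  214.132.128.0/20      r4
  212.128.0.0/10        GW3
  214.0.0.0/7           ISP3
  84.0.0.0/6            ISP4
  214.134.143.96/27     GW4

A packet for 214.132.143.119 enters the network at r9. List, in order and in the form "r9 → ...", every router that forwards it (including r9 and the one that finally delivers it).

At r9: longest match for 214.132.143.119 is 214.132.128.0/20 -> r4
At r4: longest match for 214.132.143.119 is 214.128.0.0/11 -> LAN

r9 → r4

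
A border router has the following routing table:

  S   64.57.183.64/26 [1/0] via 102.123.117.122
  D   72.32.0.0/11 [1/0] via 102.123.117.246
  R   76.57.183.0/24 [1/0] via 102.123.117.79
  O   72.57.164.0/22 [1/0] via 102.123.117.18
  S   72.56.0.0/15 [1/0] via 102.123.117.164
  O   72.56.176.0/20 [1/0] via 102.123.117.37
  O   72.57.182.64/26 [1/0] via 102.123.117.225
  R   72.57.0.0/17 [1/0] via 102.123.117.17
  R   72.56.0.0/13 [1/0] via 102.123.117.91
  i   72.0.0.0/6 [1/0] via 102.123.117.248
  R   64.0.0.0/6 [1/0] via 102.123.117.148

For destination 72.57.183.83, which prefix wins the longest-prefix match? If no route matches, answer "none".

72.56.0.0/15

Entries matching 72.57.183.83:
  72.0.0.0/6 (72.0.0.0 - 75.255.255.255)
  72.32.0.0/11 (72.32.0.0 - 72.63.255.255)
  72.56.0.0/13 (72.56.0.0 - 72.63.255.255)
  72.56.0.0/15 (72.56.0.0 - 72.57.255.255)
Most specific is 72.56.0.0/15.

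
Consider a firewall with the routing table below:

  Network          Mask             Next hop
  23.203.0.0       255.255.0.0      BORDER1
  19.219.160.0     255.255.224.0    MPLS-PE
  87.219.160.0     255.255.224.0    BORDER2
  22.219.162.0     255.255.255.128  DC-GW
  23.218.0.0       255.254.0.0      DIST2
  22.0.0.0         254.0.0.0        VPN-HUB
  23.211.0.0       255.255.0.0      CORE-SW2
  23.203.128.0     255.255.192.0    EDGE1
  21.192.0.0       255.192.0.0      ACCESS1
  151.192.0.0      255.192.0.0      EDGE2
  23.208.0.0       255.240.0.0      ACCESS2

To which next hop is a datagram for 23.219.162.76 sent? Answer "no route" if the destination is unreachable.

DIST2

Routes whose prefix contains 23.219.162.76:
  22.0.0.0/7 (22.0.0.0 - 23.255.255.255) -> VPN-HUB
  23.208.0.0/12 (23.208.0.0 - 23.223.255.255) -> ACCESS2
  23.218.0.0/15 (23.218.0.0 - 23.219.255.255) -> DIST2
More-specific entries that do NOT match:
  22.219.162.0/25 (22.219.162.0 - 22.219.162.127) does not contain 23.219.162.76
  19.219.160.0/19 (19.219.160.0 - 19.219.191.255) does not contain 23.219.162.76
  87.219.160.0/19 (87.219.160.0 - 87.219.191.255) does not contain 23.219.162.76
  23.203.128.0/18 (23.203.128.0 - 23.203.191.255) does not contain 23.219.162.76
  23.203.0.0/16 (23.203.0.0 - 23.203.255.255) does not contain 23.219.162.76
  23.211.0.0/16 (23.211.0.0 - 23.211.255.255) does not contain 23.219.162.76
Longest matching prefix is /15 -> next hop DIST2.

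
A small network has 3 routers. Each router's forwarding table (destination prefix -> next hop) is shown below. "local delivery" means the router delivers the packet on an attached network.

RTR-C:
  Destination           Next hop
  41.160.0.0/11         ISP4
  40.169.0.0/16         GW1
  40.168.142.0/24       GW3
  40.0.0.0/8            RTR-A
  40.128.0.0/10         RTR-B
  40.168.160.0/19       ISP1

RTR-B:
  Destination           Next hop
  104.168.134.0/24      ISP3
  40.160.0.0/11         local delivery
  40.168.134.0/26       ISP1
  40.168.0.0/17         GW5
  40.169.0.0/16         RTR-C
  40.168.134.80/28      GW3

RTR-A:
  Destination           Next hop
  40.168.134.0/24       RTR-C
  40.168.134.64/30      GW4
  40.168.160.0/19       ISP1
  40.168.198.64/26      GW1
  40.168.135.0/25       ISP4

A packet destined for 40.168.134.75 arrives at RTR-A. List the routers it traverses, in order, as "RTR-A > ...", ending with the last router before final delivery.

At RTR-A: longest match for 40.168.134.75 is 40.168.134.0/24 -> RTR-C
At RTR-C: longest match for 40.168.134.75 is 40.128.0.0/10 -> RTR-B
At RTR-B: longest match for 40.168.134.75 is 40.160.0.0/11 -> local delivery

RTR-A > RTR-C > RTR-B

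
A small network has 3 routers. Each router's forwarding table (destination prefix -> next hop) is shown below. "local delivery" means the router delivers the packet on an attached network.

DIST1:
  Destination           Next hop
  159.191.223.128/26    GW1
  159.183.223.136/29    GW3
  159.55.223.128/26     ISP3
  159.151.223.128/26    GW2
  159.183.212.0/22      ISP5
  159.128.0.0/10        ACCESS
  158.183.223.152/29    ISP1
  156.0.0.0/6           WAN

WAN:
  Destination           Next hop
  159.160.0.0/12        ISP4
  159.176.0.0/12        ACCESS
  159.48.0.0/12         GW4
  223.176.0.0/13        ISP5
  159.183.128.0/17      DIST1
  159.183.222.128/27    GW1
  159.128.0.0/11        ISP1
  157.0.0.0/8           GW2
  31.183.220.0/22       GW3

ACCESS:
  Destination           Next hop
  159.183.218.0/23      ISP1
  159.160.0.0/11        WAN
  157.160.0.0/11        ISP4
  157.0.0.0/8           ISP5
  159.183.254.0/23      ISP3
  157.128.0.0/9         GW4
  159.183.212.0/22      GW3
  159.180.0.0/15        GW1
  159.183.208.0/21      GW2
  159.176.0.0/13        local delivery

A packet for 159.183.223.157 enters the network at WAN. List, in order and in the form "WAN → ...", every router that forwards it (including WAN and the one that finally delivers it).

At WAN: longest match for 159.183.223.157 is 159.183.128.0/17 -> DIST1
At DIST1: longest match for 159.183.223.157 is 159.128.0.0/10 -> ACCESS
At ACCESS: longest match for 159.183.223.157 is 159.176.0.0/13 -> local delivery

WAN → DIST1 → ACCESS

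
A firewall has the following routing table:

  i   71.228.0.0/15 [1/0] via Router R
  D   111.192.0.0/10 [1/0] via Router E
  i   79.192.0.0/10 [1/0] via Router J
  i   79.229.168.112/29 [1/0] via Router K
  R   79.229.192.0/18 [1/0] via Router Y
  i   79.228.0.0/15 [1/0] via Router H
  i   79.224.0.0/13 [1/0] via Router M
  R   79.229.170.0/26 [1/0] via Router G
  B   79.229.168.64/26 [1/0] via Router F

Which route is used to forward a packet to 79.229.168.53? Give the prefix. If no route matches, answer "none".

Entries matching 79.229.168.53:
  79.192.0.0/10 (79.192.0.0 - 79.255.255.255)
  79.224.0.0/13 (79.224.0.0 - 79.231.255.255)
  79.228.0.0/15 (79.228.0.0 - 79.229.255.255)
Most specific is 79.228.0.0/15.

79.228.0.0/15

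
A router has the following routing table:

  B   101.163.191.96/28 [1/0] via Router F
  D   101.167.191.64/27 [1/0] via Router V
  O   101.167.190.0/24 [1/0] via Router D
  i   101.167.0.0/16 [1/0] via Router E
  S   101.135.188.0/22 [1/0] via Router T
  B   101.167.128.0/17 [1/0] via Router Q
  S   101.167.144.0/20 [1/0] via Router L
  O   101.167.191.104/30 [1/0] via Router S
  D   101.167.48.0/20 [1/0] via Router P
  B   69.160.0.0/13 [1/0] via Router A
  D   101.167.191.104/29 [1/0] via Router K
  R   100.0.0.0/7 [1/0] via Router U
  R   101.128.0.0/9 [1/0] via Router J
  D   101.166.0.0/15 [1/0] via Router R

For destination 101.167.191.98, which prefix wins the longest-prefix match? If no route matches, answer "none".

Entries matching 101.167.191.98:
  100.0.0.0/7 (100.0.0.0 - 101.255.255.255)
  101.128.0.0/9 (101.128.0.0 - 101.255.255.255)
  101.166.0.0/15 (101.166.0.0 - 101.167.255.255)
  101.167.0.0/16 (101.167.0.0 - 101.167.255.255)
  101.167.128.0/17 (101.167.128.0 - 101.167.255.255)
Most specific is 101.167.128.0/17.

101.167.128.0/17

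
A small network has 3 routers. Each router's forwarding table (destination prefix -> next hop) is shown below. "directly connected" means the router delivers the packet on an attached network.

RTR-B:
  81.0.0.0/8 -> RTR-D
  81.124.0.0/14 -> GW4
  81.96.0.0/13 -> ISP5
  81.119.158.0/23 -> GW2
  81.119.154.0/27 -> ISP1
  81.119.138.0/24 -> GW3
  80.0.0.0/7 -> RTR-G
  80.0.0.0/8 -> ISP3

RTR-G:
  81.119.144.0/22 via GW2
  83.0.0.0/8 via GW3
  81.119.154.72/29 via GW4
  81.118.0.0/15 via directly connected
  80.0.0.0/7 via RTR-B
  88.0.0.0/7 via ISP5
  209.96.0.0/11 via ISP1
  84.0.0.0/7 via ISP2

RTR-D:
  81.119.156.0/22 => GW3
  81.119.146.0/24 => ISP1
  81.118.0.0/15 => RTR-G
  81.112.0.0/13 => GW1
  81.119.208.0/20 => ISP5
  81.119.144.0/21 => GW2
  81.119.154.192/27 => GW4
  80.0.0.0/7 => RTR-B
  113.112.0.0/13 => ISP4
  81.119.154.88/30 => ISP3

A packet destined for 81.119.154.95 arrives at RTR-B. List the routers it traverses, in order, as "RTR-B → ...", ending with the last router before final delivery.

At RTR-B: longest match for 81.119.154.95 is 81.0.0.0/8 -> RTR-D
At RTR-D: longest match for 81.119.154.95 is 81.118.0.0/15 -> RTR-G
At RTR-G: longest match for 81.119.154.95 is 81.118.0.0/15 -> directly connected

RTR-B → RTR-D → RTR-G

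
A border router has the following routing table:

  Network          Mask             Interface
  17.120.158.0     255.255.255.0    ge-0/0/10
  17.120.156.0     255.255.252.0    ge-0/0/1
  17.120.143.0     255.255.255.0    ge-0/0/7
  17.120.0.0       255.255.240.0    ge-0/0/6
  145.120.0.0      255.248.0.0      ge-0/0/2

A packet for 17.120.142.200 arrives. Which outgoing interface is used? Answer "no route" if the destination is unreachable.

No entry's prefix contains 17.120.142.200; there is no default route.

no route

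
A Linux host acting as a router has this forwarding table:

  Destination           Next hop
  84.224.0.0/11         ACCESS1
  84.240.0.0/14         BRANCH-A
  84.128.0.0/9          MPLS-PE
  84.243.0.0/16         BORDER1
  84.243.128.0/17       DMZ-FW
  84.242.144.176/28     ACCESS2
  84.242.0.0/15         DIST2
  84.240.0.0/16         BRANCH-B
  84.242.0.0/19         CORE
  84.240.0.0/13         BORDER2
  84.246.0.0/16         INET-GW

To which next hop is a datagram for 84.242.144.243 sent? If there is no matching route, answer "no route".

Routes whose prefix contains 84.242.144.243:
  84.128.0.0/9 (84.128.0.0 - 84.255.255.255) -> MPLS-PE
  84.224.0.0/11 (84.224.0.0 - 84.255.255.255) -> ACCESS1
  84.240.0.0/13 (84.240.0.0 - 84.247.255.255) -> BORDER2
  84.240.0.0/14 (84.240.0.0 - 84.243.255.255) -> BRANCH-A
  84.242.0.0/15 (84.242.0.0 - 84.243.255.255) -> DIST2
More-specific entries that do NOT match:
  84.242.144.176/28 (84.242.144.176 - 84.242.144.191) does not contain 84.242.144.243
  84.242.0.0/19 (84.242.0.0 - 84.242.31.255) does not contain 84.242.144.243
  84.243.128.0/17 (84.243.128.0 - 84.243.255.255) does not contain 84.242.144.243
  84.243.0.0/16 (84.243.0.0 - 84.243.255.255) does not contain 84.242.144.243
  84.240.0.0/16 (84.240.0.0 - 84.240.255.255) does not contain 84.242.144.243
  84.246.0.0/16 (84.246.0.0 - 84.246.255.255) does not contain 84.242.144.243
Longest matching prefix is /15 -> next hop DIST2.

DIST2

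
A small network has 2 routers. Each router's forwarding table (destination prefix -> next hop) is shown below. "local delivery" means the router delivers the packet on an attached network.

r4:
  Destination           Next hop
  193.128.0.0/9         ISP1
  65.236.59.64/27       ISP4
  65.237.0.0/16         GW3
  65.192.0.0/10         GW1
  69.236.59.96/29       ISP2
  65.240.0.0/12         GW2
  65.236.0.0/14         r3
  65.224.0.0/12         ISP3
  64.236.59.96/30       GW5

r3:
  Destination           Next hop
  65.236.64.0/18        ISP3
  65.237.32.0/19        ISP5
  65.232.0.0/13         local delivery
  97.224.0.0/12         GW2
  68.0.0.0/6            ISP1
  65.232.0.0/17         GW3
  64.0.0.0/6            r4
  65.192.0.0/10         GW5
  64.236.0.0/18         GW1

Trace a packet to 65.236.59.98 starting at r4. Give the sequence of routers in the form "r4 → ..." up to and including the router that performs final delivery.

r4 → r3

At r4: longest match for 65.236.59.98 is 65.236.0.0/14 -> r3
At r3: longest match for 65.236.59.98 is 65.232.0.0/13 -> local delivery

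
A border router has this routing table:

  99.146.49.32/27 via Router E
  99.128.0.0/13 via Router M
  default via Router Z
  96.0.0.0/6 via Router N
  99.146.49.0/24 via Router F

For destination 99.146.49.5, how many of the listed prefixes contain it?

Prefixes containing 99.146.49.5:
  0.0.0.0/0 (default, matches everything)
  96.0.0.0/6 (96.0.0.0 - 99.255.255.255)
  99.146.49.0/24 (99.146.49.0 - 99.146.49.255)
Total matching entries: 3.

3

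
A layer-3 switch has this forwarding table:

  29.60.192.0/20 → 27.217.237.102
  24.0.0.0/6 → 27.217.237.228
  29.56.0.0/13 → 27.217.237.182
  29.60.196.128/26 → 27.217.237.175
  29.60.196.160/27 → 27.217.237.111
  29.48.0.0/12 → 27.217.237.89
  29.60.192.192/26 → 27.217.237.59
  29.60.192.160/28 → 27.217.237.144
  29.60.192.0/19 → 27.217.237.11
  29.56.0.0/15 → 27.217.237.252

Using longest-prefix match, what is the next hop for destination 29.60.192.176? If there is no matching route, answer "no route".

Routes whose prefix contains 29.60.192.176:
  29.48.0.0/12 (29.48.0.0 - 29.63.255.255) -> 27.217.237.89
  29.56.0.0/13 (29.56.0.0 - 29.63.255.255) -> 27.217.237.182
  29.60.192.0/19 (29.60.192.0 - 29.60.223.255) -> 27.217.237.11
  29.60.192.0/20 (29.60.192.0 - 29.60.207.255) -> 27.217.237.102
More-specific entries that do NOT match:
  29.60.192.160/28 (29.60.192.160 - 29.60.192.175) does not contain 29.60.192.176
  29.60.196.160/27 (29.60.196.160 - 29.60.196.191) does not contain 29.60.192.176
  29.60.196.128/26 (29.60.196.128 - 29.60.196.191) does not contain 29.60.192.176
  29.60.192.192/26 (29.60.192.192 - 29.60.192.255) does not contain 29.60.192.176
Longest matching prefix is /20 -> next hop 27.217.237.102.

27.217.237.102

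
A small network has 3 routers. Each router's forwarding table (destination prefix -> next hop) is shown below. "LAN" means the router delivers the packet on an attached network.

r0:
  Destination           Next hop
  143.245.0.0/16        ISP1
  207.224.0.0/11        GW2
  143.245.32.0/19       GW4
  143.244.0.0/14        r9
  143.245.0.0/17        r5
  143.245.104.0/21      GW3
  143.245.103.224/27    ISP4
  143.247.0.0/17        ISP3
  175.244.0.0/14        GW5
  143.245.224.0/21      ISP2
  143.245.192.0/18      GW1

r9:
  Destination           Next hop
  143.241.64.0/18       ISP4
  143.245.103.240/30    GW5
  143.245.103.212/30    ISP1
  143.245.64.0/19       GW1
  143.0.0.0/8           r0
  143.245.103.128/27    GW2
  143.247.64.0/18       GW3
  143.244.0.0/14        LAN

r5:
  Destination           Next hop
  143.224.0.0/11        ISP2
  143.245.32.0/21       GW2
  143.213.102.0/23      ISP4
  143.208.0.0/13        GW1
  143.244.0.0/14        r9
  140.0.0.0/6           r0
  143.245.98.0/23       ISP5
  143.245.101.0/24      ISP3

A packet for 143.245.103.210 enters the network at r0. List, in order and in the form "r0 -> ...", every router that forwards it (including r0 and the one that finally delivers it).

r0 -> r5 -> r9

At r0: longest match for 143.245.103.210 is 143.245.0.0/17 -> r5
At r5: longest match for 143.245.103.210 is 143.244.0.0/14 -> r9
At r9: longest match for 143.245.103.210 is 143.244.0.0/14 -> LAN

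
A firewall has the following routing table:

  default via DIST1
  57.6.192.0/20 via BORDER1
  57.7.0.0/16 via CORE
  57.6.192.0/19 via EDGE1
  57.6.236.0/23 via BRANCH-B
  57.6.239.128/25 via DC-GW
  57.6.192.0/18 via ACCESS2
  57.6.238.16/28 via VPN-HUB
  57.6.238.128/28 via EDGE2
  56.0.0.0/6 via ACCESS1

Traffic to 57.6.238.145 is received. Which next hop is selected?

ACCESS2

Routes whose prefix contains 57.6.238.145:
  0.0.0.0/0 (default, matches everything) -> DIST1
  56.0.0.0/6 (56.0.0.0 - 59.255.255.255) -> ACCESS1
  57.6.192.0/18 (57.6.192.0 - 57.6.255.255) -> ACCESS2
More-specific entries that do NOT match:
  57.6.238.16/28 (57.6.238.16 - 57.6.238.31) does not contain 57.6.238.145
  57.6.238.128/28 (57.6.238.128 - 57.6.238.143) does not contain 57.6.238.145
  57.6.239.128/25 (57.6.239.128 - 57.6.239.255) does not contain 57.6.238.145
  57.6.236.0/23 (57.6.236.0 - 57.6.237.255) does not contain 57.6.238.145
  57.6.192.0/20 (57.6.192.0 - 57.6.207.255) does not contain 57.6.238.145
  57.6.192.0/19 (57.6.192.0 - 57.6.223.255) does not contain 57.6.238.145
Longest matching prefix is /18 -> next hop ACCESS2.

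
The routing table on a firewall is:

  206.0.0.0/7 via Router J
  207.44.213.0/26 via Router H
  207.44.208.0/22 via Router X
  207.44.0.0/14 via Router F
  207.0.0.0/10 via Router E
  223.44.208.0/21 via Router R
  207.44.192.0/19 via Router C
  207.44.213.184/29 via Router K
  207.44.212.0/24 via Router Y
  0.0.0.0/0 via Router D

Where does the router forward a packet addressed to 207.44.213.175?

Router C

Routes whose prefix contains 207.44.213.175:
  0.0.0.0/0 (default, matches everything) -> Router D
  206.0.0.0/7 (206.0.0.0 - 207.255.255.255) -> Router J
  207.0.0.0/10 (207.0.0.0 - 207.63.255.255) -> Router E
  207.44.0.0/14 (207.44.0.0 - 207.47.255.255) -> Router F
  207.44.192.0/19 (207.44.192.0 - 207.44.223.255) -> Router C
More-specific entries that do NOT match:
  207.44.213.184/29 (207.44.213.184 - 207.44.213.191) does not contain 207.44.213.175
  207.44.213.0/26 (207.44.213.0 - 207.44.213.63) does not contain 207.44.213.175
  207.44.212.0/24 (207.44.212.0 - 207.44.212.255) does not contain 207.44.213.175
  207.44.208.0/22 (207.44.208.0 - 207.44.211.255) does not contain 207.44.213.175
  223.44.208.0/21 (223.44.208.0 - 223.44.215.255) does not contain 207.44.213.175
Longest matching prefix is /19 -> next hop Router C.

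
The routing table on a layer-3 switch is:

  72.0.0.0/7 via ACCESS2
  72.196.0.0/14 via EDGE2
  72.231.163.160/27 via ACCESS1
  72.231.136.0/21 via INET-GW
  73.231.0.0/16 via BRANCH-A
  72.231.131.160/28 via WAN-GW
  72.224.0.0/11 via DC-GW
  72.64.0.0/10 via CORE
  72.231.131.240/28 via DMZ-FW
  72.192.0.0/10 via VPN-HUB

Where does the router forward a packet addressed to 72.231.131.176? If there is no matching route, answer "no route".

DC-GW

Routes whose prefix contains 72.231.131.176:
  72.0.0.0/7 (72.0.0.0 - 73.255.255.255) -> ACCESS2
  72.192.0.0/10 (72.192.0.0 - 72.255.255.255) -> VPN-HUB
  72.224.0.0/11 (72.224.0.0 - 72.255.255.255) -> DC-GW
More-specific entries that do NOT match:
  72.231.131.160/28 (72.231.131.160 - 72.231.131.175) does not contain 72.231.131.176
  72.231.131.240/28 (72.231.131.240 - 72.231.131.255) does not contain 72.231.131.176
  72.231.163.160/27 (72.231.163.160 - 72.231.163.191) does not contain 72.231.131.176
  72.231.136.0/21 (72.231.136.0 - 72.231.143.255) does not contain 72.231.131.176
  73.231.0.0/16 (73.231.0.0 - 73.231.255.255) does not contain 72.231.131.176
  72.196.0.0/14 (72.196.0.0 - 72.199.255.255) does not contain 72.231.131.176
Longest matching prefix is /11 -> next hop DC-GW.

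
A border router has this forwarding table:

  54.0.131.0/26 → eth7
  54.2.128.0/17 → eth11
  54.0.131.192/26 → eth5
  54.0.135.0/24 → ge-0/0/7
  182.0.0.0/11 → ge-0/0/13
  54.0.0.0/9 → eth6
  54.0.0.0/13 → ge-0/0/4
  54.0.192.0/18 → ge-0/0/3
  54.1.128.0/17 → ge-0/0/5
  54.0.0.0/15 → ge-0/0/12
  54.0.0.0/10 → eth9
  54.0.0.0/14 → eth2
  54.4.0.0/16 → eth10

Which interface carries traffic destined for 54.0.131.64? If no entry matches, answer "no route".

Routes whose prefix contains 54.0.131.64:
  54.0.0.0/9 (54.0.0.0 - 54.127.255.255) -> eth6
  54.0.0.0/10 (54.0.0.0 - 54.63.255.255) -> eth9
  54.0.0.0/13 (54.0.0.0 - 54.7.255.255) -> ge-0/0/4
  54.0.0.0/14 (54.0.0.0 - 54.3.255.255) -> eth2
  54.0.0.0/15 (54.0.0.0 - 54.1.255.255) -> ge-0/0/12
More-specific entries that do NOT match:
  54.0.131.0/26 (54.0.131.0 - 54.0.131.63) does not contain 54.0.131.64
  54.0.131.192/26 (54.0.131.192 - 54.0.131.255) does not contain 54.0.131.64
  54.0.135.0/24 (54.0.135.0 - 54.0.135.255) does not contain 54.0.131.64
  54.0.192.0/18 (54.0.192.0 - 54.0.255.255) does not contain 54.0.131.64
  54.2.128.0/17 (54.2.128.0 - 54.2.255.255) does not contain 54.0.131.64
  54.1.128.0/17 (54.1.128.0 - 54.1.255.255) does not contain 54.0.131.64
  54.4.0.0/16 (54.4.0.0 - 54.4.255.255) does not contain 54.0.131.64
Longest matching prefix is /15 -> interface ge-0/0/12.

ge-0/0/12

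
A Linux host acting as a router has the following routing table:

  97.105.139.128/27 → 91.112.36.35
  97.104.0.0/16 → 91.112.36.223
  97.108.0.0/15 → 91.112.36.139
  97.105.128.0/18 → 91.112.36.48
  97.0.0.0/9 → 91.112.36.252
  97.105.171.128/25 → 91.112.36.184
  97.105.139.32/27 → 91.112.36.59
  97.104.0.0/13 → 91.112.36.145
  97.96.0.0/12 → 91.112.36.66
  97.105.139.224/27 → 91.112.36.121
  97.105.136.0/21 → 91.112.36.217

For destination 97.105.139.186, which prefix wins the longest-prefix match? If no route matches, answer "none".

Entries matching 97.105.139.186:
  97.0.0.0/9 (97.0.0.0 - 97.127.255.255)
  97.96.0.0/12 (97.96.0.0 - 97.111.255.255)
  97.104.0.0/13 (97.104.0.0 - 97.111.255.255)
  97.105.128.0/18 (97.105.128.0 - 97.105.191.255)
  97.105.136.0/21 (97.105.136.0 - 97.105.143.255)
Most specific is 97.105.136.0/21.

97.105.136.0/21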